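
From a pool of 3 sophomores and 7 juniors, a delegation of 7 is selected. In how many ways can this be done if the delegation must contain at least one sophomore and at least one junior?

Total 7-person selections from all 10: C(10,7) = 120.
Selections missing a whole group: no sophomores → C(7,7) = 1; no juniors → C(3,7) = 0.
Both groups omitted at once is impossible, so 120 − 1 = 119.

119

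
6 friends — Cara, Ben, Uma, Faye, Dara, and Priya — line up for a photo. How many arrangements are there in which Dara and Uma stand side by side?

240

Place the 4 others and the Dara-Uma pair as 5 objects in a line; the pair has 2 internal arrangements.
So the count is 2·(5)! = 240.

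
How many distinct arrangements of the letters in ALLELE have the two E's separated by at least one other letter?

Total arrangements of ALLELE: 6!/(3!·2!) = 60.
Arrangements with the E's together: treat EE as one letter, giving (5)!/(3!) = 20.
Subtracting, 60 − 20 = 40 arrangements keep the E's apart.

40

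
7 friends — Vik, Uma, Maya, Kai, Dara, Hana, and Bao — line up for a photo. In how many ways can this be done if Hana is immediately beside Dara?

Glue Hana and Dara into one block (2 internal orders), leaving 6 units to arrange in a row.
That gives 2 × 6! = 2 × 720 = 1440.

1440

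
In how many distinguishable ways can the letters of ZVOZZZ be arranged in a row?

30

ZVOZZZ has 6 letters with Z appearing 4 times.
So there are 6! / (4!) = 30 distinguishable arrangements.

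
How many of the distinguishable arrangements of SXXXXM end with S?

5

Fix S in the last position and arrange the remaining 5 letters.
Those 5 letters have X appearing 4 times, giving (5)!/(4!) = 5.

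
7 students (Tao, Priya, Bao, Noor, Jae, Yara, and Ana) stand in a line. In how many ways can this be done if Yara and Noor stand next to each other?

1440

Glue Yara and Noor into one block (2 internal orders), leaving 6 units to arrange in a row.
That gives 2 × 6! = 2 × 720 = 1440.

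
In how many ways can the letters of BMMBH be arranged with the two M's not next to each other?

There are 5!/(2!·2!) = 30 arrangements of BMMBH in total.
Arrangements with the M's together: treat MM as one letter, giving (4)!/(2!) = 12.
Hence 30 − 12 = 18.

18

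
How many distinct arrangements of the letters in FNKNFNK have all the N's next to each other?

30

Treat the 3 copies of N as a single block. The multiset to arrange is then {NNN, F, F, K, K}, 5 items in all.
That gives (5)!/(2!·2!) = 30 arrangements.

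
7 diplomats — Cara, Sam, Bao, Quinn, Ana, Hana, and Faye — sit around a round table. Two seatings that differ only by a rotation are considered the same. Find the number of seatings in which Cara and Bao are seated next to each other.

Treat {Cara, Bao} as one unit (2 internal orders) and seat the resulting 6 units around the table: (5)! circular arrangements.
So 2 × (5)! = 2 × 120 = 240.

240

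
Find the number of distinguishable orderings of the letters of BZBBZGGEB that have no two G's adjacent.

Total arrangements of BZBBZGGEB: 9!/(4!·2!·2!) = 3780.
If the two G's are adjacent, glue them into one block, leaving 8 items to arrange: (8)!/(4!·2!) = 840 ways.
Subtracting, 3780 − 840 = 2940 arrangements keep the G's apart.

2940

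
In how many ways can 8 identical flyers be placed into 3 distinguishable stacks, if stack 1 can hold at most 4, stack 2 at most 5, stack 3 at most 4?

19

Without the upper bounds there are C(10,2) = 45 ways to split 8 among 3 stacks.
Subtract solutions that violate a single cap (substitute x_i' = x_i − (cap_i+1)): x_1 ≥ 5 gives C(5,2) = 10; x_2 ≥ 6 gives C(4,2) = 6; x_3 ≥ 5 gives C(5,2) = 10. Together 26.
No two caps can be exceeded simultaneously, so the pair terms are all 0.
By inclusion–exclusion the count is 45 − 26 + 0 = 19.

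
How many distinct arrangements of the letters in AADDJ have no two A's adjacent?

There are 5!/(2!·2!) = 30 arrangements of AADDJ in total.
Arrangements with the A's together: treat AA as one letter, giving (4)!/(2!) = 12.
Subtracting, 30 − 12 = 18 arrangements keep the A's apart.

18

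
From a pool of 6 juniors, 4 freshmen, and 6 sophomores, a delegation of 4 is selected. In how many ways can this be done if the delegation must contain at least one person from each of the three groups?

936

Unrestricted: C(16,4) = 1820 ways to pick any 4 of the 16.
Selections missing a whole group: no juniors → C(10,4) = 210; no freshmen → C(12,4) = 495; no sophomores → C(10,4) = 210.
Add back selections omitting two groups (i.e. drawn from a single group): C(6,4) + C(4,4) + C(6,4) = 31.
By inclusion–exclusion: 1820 − 915 + 31 = 936.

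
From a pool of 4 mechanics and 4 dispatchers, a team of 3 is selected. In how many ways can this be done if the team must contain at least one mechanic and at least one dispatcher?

With no constraint there are C(8,3) = 56 possible selections.
Selections missing a whole group: no mechanics → C(4,3) = 4; no dispatchers → C(4,3) = 4.
Both groups omitted at once is impossible, so 56 − 8 = 48.

48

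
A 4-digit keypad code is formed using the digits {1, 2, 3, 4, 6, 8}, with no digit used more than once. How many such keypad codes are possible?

360

With no repetition, fill the 4 digits in order: 6 choices, then 5, down to 3.
That product is 6 × 5 × 4 × 3 = 360.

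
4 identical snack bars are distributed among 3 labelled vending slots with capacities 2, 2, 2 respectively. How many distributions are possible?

By stars and bars, unrestricted non-negative solutions to x_1+…+x_3 = 4 number C(4+2,2) = 15.
Subtract solutions that violate a single cap (substitute x_i' = x_i − (cap_i+1)): x_1 ≥ 3 gives C(3,2) = 3; x_2 ≥ 3 gives C(3,2) = 3; x_3 ≥ 3 gives C(3,2) = 3. Together 9.
No two caps can be exceeded simultaneously, so the pair terms are all 0.
By inclusion–exclusion the count is 15 − 9 + 0 = 6.

6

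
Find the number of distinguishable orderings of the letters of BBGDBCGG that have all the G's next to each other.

Treat the 3 copies of G as a single block. The multiset to arrange is then {GGG, B, B, B, C, D}, 6 items in all.
That gives (6)!/(3!) = 120 arrangements.

120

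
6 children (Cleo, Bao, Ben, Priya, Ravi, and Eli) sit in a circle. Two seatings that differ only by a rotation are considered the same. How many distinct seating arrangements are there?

120

Around a circle, 6 distinct people have 6!/6 = (5)! = 120 rotationally distinct seatings.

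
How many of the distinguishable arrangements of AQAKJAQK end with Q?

420

Fix Q in the last position and arrange the remaining 7 letters.
Those 7 letters have A appearing 3 times and K appearing twice, giving (7)!/(3!·2!) = 420.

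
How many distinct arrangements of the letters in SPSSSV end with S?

Fix S in the last position and arrange the remaining 5 letters.
Those 5 letters have S appearing 3 times, giving (5)!/(3!) = 20.

20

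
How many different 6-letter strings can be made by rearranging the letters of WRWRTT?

90

The 6 letters of WRWRTT have repeats: R appearing twice, T appearing twice, and W appearing twice.
The number of distinct arrangements is 6!/(2!·2!·2!) = 720/8 = 90.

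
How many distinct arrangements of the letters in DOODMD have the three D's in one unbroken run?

12

Treat the 3 copies of D as a single block. The multiset to arrange is then {DDD, M, O, O}, 4 items in all.
That gives (4)!/(2!) = 12 arrangements.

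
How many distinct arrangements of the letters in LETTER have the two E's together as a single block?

60

Treat the 2 copies of E as a single block. The multiset to arrange is then {EE, L, R, T, T}, 5 items in all.
That gives (5)!/(2!) = 60 arrangements.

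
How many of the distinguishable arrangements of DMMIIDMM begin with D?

105

With the first slot taken by D, it remains to arrange the other 7 letters (MMIIDMM).
Those 7 letters have I appearing twice and M appearing 4 times, giving (7)!/(4!·2!) = 105.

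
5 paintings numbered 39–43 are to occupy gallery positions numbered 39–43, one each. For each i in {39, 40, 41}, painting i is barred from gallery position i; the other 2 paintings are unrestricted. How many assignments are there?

64

Let Aᵢ (for i ∈ {39, 40, 41}) be the placements that put painting i in its forbidden gallery position. Any j of these fix j positions, leaving (5−j)! ways to fill the rest, and there are C(3,j) ways to pick which j.
By inclusion–exclusion, the number of valid placements is Σ_{j=0}^{3} (−1)^j C(3,j)·(5−j)!.
Computing: 120 − 72 + 18 − 2 = 64.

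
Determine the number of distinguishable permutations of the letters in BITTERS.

2520

The 7 letters of BITTERS have repeats: T appearing twice.
Dividing 7! = 5040 by 2! = 2 for the repeated letters gives 2520.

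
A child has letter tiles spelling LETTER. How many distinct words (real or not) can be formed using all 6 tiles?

180

LETTER has 6 letters with E appearing twice and T appearing twice.
So there are 6! / (2!·2!) = 180 distinguishable arrangements.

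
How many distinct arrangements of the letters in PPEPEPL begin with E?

30

With the first slot taken by E, it remains to arrange the other 6 letters (PPPEPL).
Those 6 letters have P appearing 4 times, giving (6)!/(4!) = 30.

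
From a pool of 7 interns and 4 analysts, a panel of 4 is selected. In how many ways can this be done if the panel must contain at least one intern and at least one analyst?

294

Unrestricted: C(11,4) = 330 ways to pick any 4 of the 11.
Selections missing a whole group: no interns → C(4,4) = 1; no analysts → C(7,4) = 35.
Both groups omitted at once is impossible, so 330 − 36 = 294.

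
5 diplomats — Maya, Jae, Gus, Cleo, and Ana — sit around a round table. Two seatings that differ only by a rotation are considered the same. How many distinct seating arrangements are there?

24

Seat Maya anywhere (absorbing the rotational symmetry), then permute the other 4: (4)! = 24.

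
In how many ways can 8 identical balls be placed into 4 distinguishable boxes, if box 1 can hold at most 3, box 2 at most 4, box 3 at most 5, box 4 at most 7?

99

Without the upper bounds there are C(11,3) = 165 ways to split 8 among 4 boxes.
Subtract solutions that violate a single cap (substitute x_i' = x_i − (cap_i+1)): x_1 ≥ 4 gives C(7,3) = 35; x_2 ≥ 5 gives C(6,3) = 20; x_3 ≥ 6 gives C(5,3) = 10; x_4 ≥ 8 gives C(3,3) = 1. Together 66.
No two caps can be exceeded simultaneously, so the pair terms are all 0.
By inclusion–exclusion the count is 165 − 66 + 0 = 99.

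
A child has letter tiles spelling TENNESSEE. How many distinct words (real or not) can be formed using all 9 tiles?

3780

Letter multiplicities in TENNESSEE: E×4, N×2, S×2, T×1.
Dividing 9! = 362880 by 4!·2!·2! = 96 for the repeated letters gives 3780.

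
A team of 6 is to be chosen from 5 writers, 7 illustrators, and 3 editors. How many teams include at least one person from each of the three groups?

3850

With no constraint there are C(15,6) = 5005 possible selections.
Selections missing a whole group: no writers → C(10,6) = 210; no illustrators → C(8,6) = 28; no editors → C(12,6) = 924.
Add back selections omitting two groups (i.e. drawn from a single group): C(5,6) + C(7,6) + C(3,6) = 7.
By inclusion–exclusion: 5005 − 1162 + 7 = 3850.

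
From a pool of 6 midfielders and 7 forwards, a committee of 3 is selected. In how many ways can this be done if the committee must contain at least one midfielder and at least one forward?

Unrestricted: C(13,3) = 286 ways to pick any 3 of the 13.
Selections missing a whole group: no midfielders → C(7,3) = 35; no forwards → C(6,3) = 20.
Both groups omitted at once is impossible, so 286 − 55 = 231.

231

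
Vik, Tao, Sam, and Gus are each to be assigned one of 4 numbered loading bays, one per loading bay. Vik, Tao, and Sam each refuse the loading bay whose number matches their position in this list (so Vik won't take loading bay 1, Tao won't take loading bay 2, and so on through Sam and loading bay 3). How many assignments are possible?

Let Aᵢ (for i ∈ {1, 2, 3}) be the placements that put person i in their forbidden loading bay. Any j of these fix j positions, leaving (4−j)! ways to fill the rest, and there are C(3,j) ways to pick which j.
By inclusion–exclusion, the number of valid placements is Σ_{j=0}^{3} (−1)^j C(3,j)·(4−j)!.
Computing: 24 − 18 + 6 − 1 = 11.

11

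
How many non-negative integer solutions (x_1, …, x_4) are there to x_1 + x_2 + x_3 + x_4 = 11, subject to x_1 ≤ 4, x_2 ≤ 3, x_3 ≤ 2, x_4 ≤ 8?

Ignoring the caps, the number of non-negative solutions to x_1+…+x_4 = 11 is C(14,3) = 364.
Subtract solutions that violate a single cap (substitute x_i' = x_i − (cap_i+1)): x_1 ≥ 5 gives C(9,3) = 84; x_2 ≥ 4 gives C(10,3) = 120; x_3 ≥ 3 gives C(11,3) = 165; x_4 ≥ 9 gives C(5,3) = 10. Together 379.
Add back pairs where two caps are both exceeded: 10 + 20 + 0 + 35 + 0 + 0 = 65.
By inclusion–exclusion the count is 364 − 379 + 65 = 50.

50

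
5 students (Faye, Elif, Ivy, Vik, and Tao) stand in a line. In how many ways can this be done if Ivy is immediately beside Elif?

Glue Ivy and Elif into one block (2 internal orders), leaving 4 units to arrange in a row.
So the count is 2·(4)! = 48.

48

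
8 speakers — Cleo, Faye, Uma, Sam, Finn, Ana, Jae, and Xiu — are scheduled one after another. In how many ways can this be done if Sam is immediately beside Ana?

10080

Treat {Sam, Ana} as a single unit. There are 7 units to order, and the pair itself can be ordered 2 ways.
So the count is 2·(7)! = 10080.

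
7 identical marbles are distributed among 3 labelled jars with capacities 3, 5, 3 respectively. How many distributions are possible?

Ignoring the caps, the number of non-negative solutions to x_1+…+x_3 = 7 is C(9,2) = 36.
Subtract solutions that violate a single cap (substitute x_i' = x_i − (cap_i+1)): x_1 ≥ 4 gives C(5,2) = 10; x_2 ≥ 6 gives C(3,2) = 3; x_3 ≥ 4 gives C(5,2) = 10. Together 23.
No two caps can be exceeded simultaneously, so the pair terms are all 0.
By inclusion–exclusion the count is 36 − 23 + 0 = 13.

13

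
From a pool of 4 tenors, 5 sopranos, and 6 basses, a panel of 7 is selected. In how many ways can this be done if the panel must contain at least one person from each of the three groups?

Total 7-person selections from all 15: C(15,7) = 6435.
Subtract selections that omit an entire group: no tenors → C(11,7) = 330; no sopranos → C(10,7) = 120; no basses → C(9,7) = 36.
Add back selections omitting two groups (i.e. drawn from a single group): C(4,7) + C(5,7) + C(6,7) = 0.
By inclusion–exclusion: 6435 − 486 + 0 = 5949.

5949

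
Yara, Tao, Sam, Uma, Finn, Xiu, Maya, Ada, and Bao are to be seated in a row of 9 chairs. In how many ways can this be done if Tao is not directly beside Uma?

There are 9! = 362880 arrangements in all. If Tao and Uma are adjacent, merging them into one block gives 2·(8)! = 80640 arrangements.
Complementary counting: 362880 − 80640 = 282240.

282240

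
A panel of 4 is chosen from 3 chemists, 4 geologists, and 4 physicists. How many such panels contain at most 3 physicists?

Split by how many physicists are chosen (0 through 3).
Sum: C(4,0)·C(7,4) + C(4,1)·C(7,3) + C(4,2)·C(7,2) + C(4,3)·C(7,1) = 35 + 140 + 126 + 28 = 329.

329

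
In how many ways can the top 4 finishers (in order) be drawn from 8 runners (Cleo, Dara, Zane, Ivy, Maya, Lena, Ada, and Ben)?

This is an ordered selection of 4 from 8: P(8,4).
That gives 8 × 7 × 6 × 5 = 1680.

1680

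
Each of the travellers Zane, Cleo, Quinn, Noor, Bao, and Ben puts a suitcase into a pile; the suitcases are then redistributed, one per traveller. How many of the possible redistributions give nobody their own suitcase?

This is the derangement count D_6: permutations of 6 items with no fixed point.
By inclusion–exclusion this is Σ_{j=0}^{6} (−1)^j C(6,j)·(6−j)!.
Computing: 720 − 720 + 360 − 120 + 30 − 6 + 1 = 265.

265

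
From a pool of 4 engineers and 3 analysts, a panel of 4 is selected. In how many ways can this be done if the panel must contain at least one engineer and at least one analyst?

Total 4-person selections from all 7: C(7,4) = 35.
Selections missing a whole group: no engineers → C(3,4) = 0; no analysts → C(4,4) = 1.
Both groups omitted at once is impossible, so 35 − 1 = 34.

34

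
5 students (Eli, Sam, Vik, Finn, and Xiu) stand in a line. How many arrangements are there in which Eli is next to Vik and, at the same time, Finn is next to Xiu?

Treat {Eli,Vik} as one block (2 orders) and {Finn,Xiu} as another (2 orders).
That leaves 3 units to arrange: 2 × 2 × 3! = 4 × 6 = 24.

24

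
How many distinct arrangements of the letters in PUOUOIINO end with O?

5040

Fix O in the last position and arrange the remaining 8 letters.
Those 8 letters have I appearing twice, O appearing twice, and U appearing twice, giving (8)!/(2!·2!·2!) = 5040.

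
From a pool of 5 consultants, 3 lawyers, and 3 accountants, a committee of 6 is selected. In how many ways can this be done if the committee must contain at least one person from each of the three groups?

With no constraint there are C(11,6) = 462 possible selections.
Subtract selections that omit an entire group: no consultants → C(6,6) = 1; no lawyers → C(8,6) = 28; no accountants → C(8,6) = 28.
Add back selections omitting two groups (i.e. drawn from a single group): C(5,6) + C(3,6) + C(3,6) = 0.
By inclusion–exclusion: 462 − 57 + 0 = 405.

405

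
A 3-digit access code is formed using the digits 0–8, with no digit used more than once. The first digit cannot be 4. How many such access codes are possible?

448

The first digit has 9−1 = 8 choices (anything except 4).
The remaining 2 digits are filled from the other 8 symbols without repetition: 8 × 7 = 56.
Total: 8 × 56 = 448.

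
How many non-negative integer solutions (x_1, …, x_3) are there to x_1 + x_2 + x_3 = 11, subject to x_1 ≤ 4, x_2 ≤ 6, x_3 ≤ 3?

6

By stars and bars, unrestricted non-negative solutions to x_1+…+x_3 = 11 number C(11+2,2) = 78.
Subtract solutions that violate a single cap (substitute x_i' = x_i − (cap_i+1)): x_1 ≥ 5 gives C(8,2) = 28; x_2 ≥ 7 gives C(6,2) = 15; x_3 ≥ 4 gives C(9,2) = 36. Together 79.
Add back pairs where two caps are both exceeded: 0 + 6 + 1 = 7.
By inclusion–exclusion the count is 78 − 79 + 7 = 6.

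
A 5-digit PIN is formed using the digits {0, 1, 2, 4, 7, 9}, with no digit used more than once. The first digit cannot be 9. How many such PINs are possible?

600

The first digit has 6−1 = 5 choices (anything except 9).
The remaining 4 digits are filled from the other 5 symbols without repetition: 5 × 4 × 3 × 2 = 120.
Total: 5 × 120 = 600.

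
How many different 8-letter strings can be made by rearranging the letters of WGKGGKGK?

Letter multiplicities in WGKGGKGK: G×4, K×3, W×1.
The number of distinct arrangements is 8!/(4!·3!) = 40320/144 = 280.

280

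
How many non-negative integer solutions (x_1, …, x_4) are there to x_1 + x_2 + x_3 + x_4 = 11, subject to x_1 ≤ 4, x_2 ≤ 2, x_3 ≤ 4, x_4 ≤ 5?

31

Ignoring the caps, the number of non-negative solutions to x_1+…+x_4 = 11 is C(14,3) = 364.
Subtract solutions that violate a single cap (substitute x_i' = x_i − (cap_i+1)): x_1 ≥ 5 gives C(9,3) = 84; x_2 ≥ 3 gives C(11,3) = 165; x_3 ≥ 5 gives C(9,3) = 84; x_4 ≥ 6 gives C(8,3) = 56. Together 389.
Add back pairs where two caps are both exceeded: 20 + 4 + 1 + 20 + 10 + 1 = 56.
By inclusion–exclusion the count is 364 − 389 + 56 = 31.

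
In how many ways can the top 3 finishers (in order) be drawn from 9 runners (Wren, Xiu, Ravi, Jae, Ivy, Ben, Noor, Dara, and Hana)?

504

This is an ordered selection of 3 from 9: P(9,3).
That gives 9 × 8 × 7 = 504.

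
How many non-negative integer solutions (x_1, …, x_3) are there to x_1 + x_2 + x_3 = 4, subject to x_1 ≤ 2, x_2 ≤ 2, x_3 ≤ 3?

8

Without the upper bounds there are C(6,2) = 15 ways to split 4 among 3 variables.
Subtract solutions that violate a single cap (substitute x_i' = x_i − (cap_i+1)): x_1 ≥ 3 gives C(3,2) = 3; x_2 ≥ 3 gives C(3,2) = 3; x_3 ≥ 4 gives C(2,2) = 1. Together 7.
No two caps can be exceeded simultaneously, so the pair terms are all 0.
By inclusion–exclusion the count is 15 − 7 + 0 = 8.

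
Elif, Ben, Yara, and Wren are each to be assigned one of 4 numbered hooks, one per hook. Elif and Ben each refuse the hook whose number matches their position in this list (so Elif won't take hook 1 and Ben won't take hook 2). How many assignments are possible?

14

Let Aᵢ (for i ∈ {1, 2}) be the placements that put person i in their forbidden hook. Any j of these fix j positions, leaving (4−j)! ways to fill the rest, and there are C(2,j) ways to pick which j.
By inclusion–exclusion, the number of valid placements is Σ_{j=0}^{2} (−1)^j C(2,j)·(4−j)!.
Computing: 24 − 12 + 2 = 14.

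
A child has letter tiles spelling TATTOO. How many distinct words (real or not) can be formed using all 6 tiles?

TATTOO has 6 letters with O appearing twice and T appearing 3 times.
So there are 6! / (3!·2!) = 60 distinguishable arrangements.

60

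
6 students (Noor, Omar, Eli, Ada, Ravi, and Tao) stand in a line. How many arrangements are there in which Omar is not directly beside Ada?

There are 6! = 720 arrangements in all. If Omar and Ada are adjacent, merging them into one block gives 2·(5)! = 240 arrangements.
So 720 − 240 = 480 arrangements keep them apart.

480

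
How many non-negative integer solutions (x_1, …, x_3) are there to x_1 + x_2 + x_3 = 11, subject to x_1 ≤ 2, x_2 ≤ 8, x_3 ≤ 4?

9

By stars and bars, unrestricted non-negative solutions to x_1+…+x_3 = 11 number C(11+2,2) = 78.
Subtract solutions that violate a single cap (substitute x_i' = x_i − (cap_i+1)): x_1 ≥ 3 gives C(10,2) = 45; x_2 ≥ 9 gives C(4,2) = 6; x_3 ≥ 5 gives C(8,2) = 28. Together 79.
Add back pairs where two caps are both exceeded: 0 + 10 + 0 = 10.
By inclusion–exclusion the count is 78 − 79 + 10 = 9.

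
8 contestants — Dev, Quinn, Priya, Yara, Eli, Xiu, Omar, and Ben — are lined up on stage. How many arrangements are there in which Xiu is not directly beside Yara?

30240

Of the 8! = 40320 arrangements, those with Xiu and Yara adjacent number 2 × 7! = 10080 (treat the pair as a block with 2 internal orders).
So 40320 − 10080 = 30240 arrangements keep them apart.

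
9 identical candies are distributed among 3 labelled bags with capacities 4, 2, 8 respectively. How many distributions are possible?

14

By stars and bars, unrestricted non-negative solutions to x_1+…+x_3 = 9 number C(9+2,2) = 55.
Subtract solutions that violate a single cap (substitute x_i' = x_i − (cap_i+1)): x_1 ≥ 5 gives C(6,2) = 15; x_2 ≥ 3 gives C(8,2) = 28; x_3 ≥ 9 gives C(2,2) = 1. Together 44.
Add back pairs where two caps are both exceeded: 3 + 0 + 0 = 3.
By inclusion–exclusion the count is 55 − 44 + 3 = 14.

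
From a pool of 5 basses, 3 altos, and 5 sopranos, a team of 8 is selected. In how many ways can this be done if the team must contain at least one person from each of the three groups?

Total 8-person selections from all 13: C(13,8) = 1287.
Selections missing a whole group: no basses → C(8,8) = 1; no altos → C(10,8) = 45; no sopranos → C(8,8) = 1.
Add back selections omitting two groups (i.e. drawn from a single group): C(5,8) + C(3,8) + C(5,8) = 0.
By inclusion–exclusion: 1287 − 47 + 0 = 1240.

1240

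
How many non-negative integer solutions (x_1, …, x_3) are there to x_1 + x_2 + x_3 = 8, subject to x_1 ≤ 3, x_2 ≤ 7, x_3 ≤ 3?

15

By stars and bars, unrestricted non-negative solutions to x_1+…+x_3 = 8 number C(8+2,2) = 45.
Subtract solutions that violate a single cap (substitute x_i' = x_i − (cap_i+1)): x_1 ≥ 4 gives C(6,2) = 15; x_2 ≥ 8 gives C(2,2) = 1; x_3 ≥ 4 gives C(6,2) = 15. Together 31.
Add back pairs where two caps are both exceeded: 0 + 1 + 0 = 1.
By inclusion–exclusion the count is 45 − 31 + 1 = 15.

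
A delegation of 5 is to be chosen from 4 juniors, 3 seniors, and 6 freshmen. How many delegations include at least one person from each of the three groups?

With no constraint there are C(13,5) = 1287 possible selections.
Subtract selections that omit an entire group: no juniors → C(9,5) = 126; no seniors → C(10,5) = 252; no freshmen → C(7,5) = 21.
Add back selections omitting two groups (i.e. drawn from a single group): C(4,5) + C(3,5) + C(6,5) = 6.
By inclusion–exclusion: 1287 − 399 + 6 = 894.

894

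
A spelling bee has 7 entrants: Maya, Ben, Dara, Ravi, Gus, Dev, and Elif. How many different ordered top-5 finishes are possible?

This is an ordered selection of 5 from 7: P(7,5).
That gives 7 × 6 × 5 × 4 × 3 = 2520.

2520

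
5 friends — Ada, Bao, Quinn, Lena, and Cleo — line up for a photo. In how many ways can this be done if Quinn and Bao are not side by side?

Of the 5! = 120 arrangements, those with Quinn and Bao adjacent number 2 × 4! = 48 (treat the pair as a block with 2 internal orders).
Complementary counting: 120 − 48 = 72.

72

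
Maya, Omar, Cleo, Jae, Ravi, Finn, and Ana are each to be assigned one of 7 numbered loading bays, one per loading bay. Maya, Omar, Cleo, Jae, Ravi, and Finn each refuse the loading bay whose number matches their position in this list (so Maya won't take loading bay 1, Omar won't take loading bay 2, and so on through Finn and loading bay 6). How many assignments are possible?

2119

Let Aᵢ (for 1 ≤ i ≤ 6) be the placements that put person i in their forbidden loading bay. Any j of these fix j positions, leaving (7−j)! ways to fill the rest, and there are C(6,j) ways to pick which j.
By inclusion–exclusion, the number of valid placements is Σ_{j=0}^{6} (−1)^j C(6,j)·(7−j)!.
Computing: 5040 − 4320 + 1800 − 480 + 90 − 12 + 1 = 2119.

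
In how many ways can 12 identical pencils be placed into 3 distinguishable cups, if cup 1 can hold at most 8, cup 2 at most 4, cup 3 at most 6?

By stars and bars, unrestricted non-negative solutions to x_1+…+x_3 = 12 number C(12+2,2) = 91.
Subtract solutions that violate a single cap (substitute x_i' = x_i − (cap_i+1)): x_1 ≥ 9 gives C(5,2) = 10; x_2 ≥ 5 gives C(9,2) = 36; x_3 ≥ 7 gives C(7,2) = 21. Together 67.
Add back pairs where two caps are both exceeded: 0 + 0 + 1 = 1.
By inclusion–exclusion the count is 91 − 67 + 1 = 25.

25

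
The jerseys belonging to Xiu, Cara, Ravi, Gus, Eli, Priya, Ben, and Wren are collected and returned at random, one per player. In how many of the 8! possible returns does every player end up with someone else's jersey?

Let Aᵢ be the assignments in which player i gets their old jersey. We want the size of the complement of A₁∪…∪A_8.
By inclusion–exclusion this is Σ_{j=0}^{8} (−1)^j C(8,j)·(8−j)!.
Computing: 40320 − 40320 + 20160 − 6720 + 1680 − 336 + 56 − 8 + 1 = 14833.

14833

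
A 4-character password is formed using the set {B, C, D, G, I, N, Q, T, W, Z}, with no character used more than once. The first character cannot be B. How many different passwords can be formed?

The first character has 10−1 = 9 choices (anything except B).
The remaining 3 characters are filled from the other 9 symbols without repetition: 9 × 8 × 7 = 504.
Total: 9 × 504 = 4536.

4536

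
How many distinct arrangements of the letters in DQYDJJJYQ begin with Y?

1680

Fix Y in the first position and arrange the remaining 8 letters.
Those 8 letters have D appearing twice, J appearing 3 times, and Q appearing twice, giving (8)!/(3!·2!·2!) = 1680.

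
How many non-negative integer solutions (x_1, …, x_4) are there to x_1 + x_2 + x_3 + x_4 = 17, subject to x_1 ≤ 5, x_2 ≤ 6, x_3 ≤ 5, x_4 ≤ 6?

56

By stars and bars, unrestricted non-negative solutions to x_1+…+x_4 = 17 number C(17+3,3) = 1140.
Subtract solutions that violate a single cap (substitute x_i' = x_i − (cap_i+1)): x_1 ≥ 6 gives C(14,3) = 364; x_2 ≥ 7 gives C(13,3) = 286; x_3 ≥ 6 gives C(14,3) = 364; x_4 ≥ 7 gives C(13,3) = 286. Together 1300.
Add back pairs where two caps are both exceeded: 35 + 56 + 35 + 35 + 20 + 35 = 216.
By inclusion–exclusion the count is 1140 − 1300 + 216 = 56.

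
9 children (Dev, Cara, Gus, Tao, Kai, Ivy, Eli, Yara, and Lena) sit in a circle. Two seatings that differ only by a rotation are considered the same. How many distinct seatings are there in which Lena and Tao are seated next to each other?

Treat {Lena, Tao} as one unit (2 internal orders) and seat the resulting 8 units around the table: (7)! circular arrangements.
So 2 × (7)! = 2 × 5040 = 10080.

10080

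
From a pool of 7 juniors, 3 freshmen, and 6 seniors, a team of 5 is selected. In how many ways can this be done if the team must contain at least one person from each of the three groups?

Unrestricted: C(16,5) = 4368 ways to pick any 5 of the 16.
Subtract selections that omit an entire group: no juniors → C(9,5) = 126; no freshmen → C(13,5) = 1287; no seniors → C(10,5) = 252.
Add back selections omitting two groups (i.e. drawn from a single group): C(7,5) + C(3,5) + C(6,5) = 27.
By inclusion–exclusion: 4368 − 1665 + 27 = 2730.

2730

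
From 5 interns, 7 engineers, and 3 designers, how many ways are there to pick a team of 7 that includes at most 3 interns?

Split by how many interns are chosen (0 through 3).
Sum: C(5,0)·C(10,7) + C(5,1)·C(10,6) + C(5,2)·C(10,5) + C(5,3)·C(10,4) = 120 + 1050 + 2520 + 2100 = 5790.

5790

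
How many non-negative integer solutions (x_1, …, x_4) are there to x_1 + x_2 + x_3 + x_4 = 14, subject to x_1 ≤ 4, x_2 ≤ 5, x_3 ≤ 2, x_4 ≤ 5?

10

By stars and bars, unrestricted non-negative solutions to x_1+…+x_4 = 14 number C(14+3,3) = 680.
Subtract solutions that violate a single cap (substitute x_i' = x_i − (cap_i+1)): x_1 ≥ 5 gives C(12,3) = 220; x_2 ≥ 6 gives C(11,3) = 165; x_3 ≥ 3 gives C(14,3) = 364; x_4 ≥ 6 gives C(11,3) = 165. Together 914.
Add back pairs where two caps are both exceeded: 20 + 84 + 20 + 56 + 10 + 56 = 246.
Subtract triples: 1 + 0 + 1 + 0 = 2.
By inclusion–exclusion the count is 680 − 914 + 246 − 2 = 10.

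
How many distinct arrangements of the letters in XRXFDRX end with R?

With the last slot taken by R, it remains to arrange the other 6 letters (XXFDRX).
Those 6 letters have X appearing 3 times, giving (6)!/(3!) = 120.

120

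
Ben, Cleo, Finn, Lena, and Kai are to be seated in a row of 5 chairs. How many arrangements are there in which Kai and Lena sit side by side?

48

Glue Kai and Lena into one block (2 internal orders), leaving 4 units to arrange in a row.
So the count is 2·(4)! = 48.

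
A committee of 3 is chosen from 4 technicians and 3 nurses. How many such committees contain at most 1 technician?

Split by how many technicians are chosen (0 through 1).
Sum: C(4,0)·C(3,3) + C(4,1)·C(3,2) = 1 + 12 = 13.

13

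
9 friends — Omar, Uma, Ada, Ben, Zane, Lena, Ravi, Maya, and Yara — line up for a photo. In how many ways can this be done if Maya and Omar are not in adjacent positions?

282240

Of the 9! = 362880 arrangements, those with Maya and Omar adjacent number 2 × 8! = 80640 (treat the pair as a block with 2 internal orders).
So 362880 − 80640 = 282240 arrangements keep them apart.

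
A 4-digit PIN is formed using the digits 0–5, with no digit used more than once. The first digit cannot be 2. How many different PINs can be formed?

The first digit has 6−1 = 5 choices (anything except 2).
The remaining 3 digits are filled from the other 5 symbols without repetition: 5 × 4 × 3 = 60.
Total: 5 × 60 = 300.

300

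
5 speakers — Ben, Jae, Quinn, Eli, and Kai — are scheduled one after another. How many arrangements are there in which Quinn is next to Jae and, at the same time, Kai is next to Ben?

24

Treat {Quinn,Jae} as one block (2 orders) and {Kai,Ben} as another (2 orders).
That leaves 3 units to arrange: 2 × 2 × 3! = 4 × 6 = 24.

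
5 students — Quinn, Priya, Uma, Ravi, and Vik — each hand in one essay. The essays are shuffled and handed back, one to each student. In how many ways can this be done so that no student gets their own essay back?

Let Aᵢ be the assignments in which student i gets their own essay. We want the size of the complement of A₁∪…∪A_5.
By inclusion–exclusion this is Σ_{j=0}^{5} (−1)^j C(5,j)·(5−j)!.
Computing: 120 − 120 + 60 − 20 + 5 − 1 = 44.

44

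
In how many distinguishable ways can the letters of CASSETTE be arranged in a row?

The 8 letters of CASSETTE have repeats: E appearing twice, S appearing twice, and T appearing twice.
Dividing 8! = 40320 by 2!·2!·2! = 8 for the repeated letters gives 5040.

5040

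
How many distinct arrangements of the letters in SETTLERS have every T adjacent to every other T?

Treat the 2 copies of T as a single block. The multiset to arrange is then {TT, E, E, L, R, S, S}, 7 items in all.
That gives (7)!/(2!·2!) = 1260 arrangements.

1260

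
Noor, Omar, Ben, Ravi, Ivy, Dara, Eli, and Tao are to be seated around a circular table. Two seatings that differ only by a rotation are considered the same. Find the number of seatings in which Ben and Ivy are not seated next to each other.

3600

All circular seatings of 8 people number (7)! = 5040.
Those with Ben next to Ivy: fuse the pair into one unit and seat 7 units around a circle — 2·(6)! = 1440.
Subtracting, 5040 − 1440 = 3600.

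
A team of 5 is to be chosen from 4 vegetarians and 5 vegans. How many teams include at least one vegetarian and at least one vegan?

Total 5-person selections from all 9: C(9,5) = 126.
Selections missing a whole group: no vegetarians → C(5,5) = 1; no vegans → C(4,5) = 0.
Both groups omitted at once is impossible, so 126 − 1 = 125.

125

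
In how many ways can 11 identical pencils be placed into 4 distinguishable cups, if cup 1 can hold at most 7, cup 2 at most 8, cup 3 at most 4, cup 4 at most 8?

Without the upper bounds there are C(14,3) = 364 ways to split 11 among 4 cups.
Subtract solutions that violate a single cap (substitute x_i' = x_i − (cap_i+1)): x_1 ≥ 8 gives C(6,3) = 20; x_2 ≥ 9 gives C(5,3) = 10; x_3 ≥ 5 gives C(9,3) = 84; x_4 ≥ 9 gives C(5,3) = 10. Together 124.
No two caps can be exceeded simultaneously, so the pair terms are all 0.
By inclusion–exclusion the count is 364 − 124 + 0 = 240.

240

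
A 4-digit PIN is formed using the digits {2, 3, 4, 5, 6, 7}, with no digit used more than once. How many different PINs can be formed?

This is a permutation of 4 out of 6: P(6,4) = 6!/2!.
6 × 5 × 4 × 3 = 360.

360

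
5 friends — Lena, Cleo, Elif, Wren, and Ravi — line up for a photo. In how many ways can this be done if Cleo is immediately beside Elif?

48

Place the 3 others and the Cleo-Elif pair as 4 objects in a line; the pair has 2 internal arrangements.
That gives 2 × 4! = 2 × 24 = 48.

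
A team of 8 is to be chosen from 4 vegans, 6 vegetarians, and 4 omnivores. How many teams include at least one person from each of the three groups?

2912

Unrestricted: C(14,8) = 3003 ways to pick any 8 of the 14.
Subtract selections that omit an entire group: no vegans → C(10,8) = 45; no vegetarians → C(8,8) = 1; no omnivores → C(10,8) = 45.
Add back selections omitting two groups (i.e. drawn from a single group): C(4,8) + C(6,8) + C(4,8) = 0.
By inclusion–exclusion: 3003 − 91 + 0 = 2912.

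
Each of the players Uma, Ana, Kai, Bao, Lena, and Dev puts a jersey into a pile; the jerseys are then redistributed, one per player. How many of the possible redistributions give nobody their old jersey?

This is the derangement count D_6: permutations of 6 items with no fixed point.
By inclusion–exclusion this is Σ_{j=0}^{6} (−1)^j C(6,j)·(6−j)!.
Computing: 720 − 720 + 360 − 120 + 30 − 6 + 1 = 265.

265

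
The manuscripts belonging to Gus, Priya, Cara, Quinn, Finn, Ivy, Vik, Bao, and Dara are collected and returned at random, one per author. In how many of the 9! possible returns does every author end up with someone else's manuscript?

This is the derangement count D_9: permutations of 9 items with no fixed point.
By inclusion–exclusion this is Σ_{j=0}^{9} (−1)^j C(9,j)·(9−j)!.
Computing: 362880 − 362880 + 181440 − 60480 + 15120 − 3024 + 504 − 72 + 9 − 1 = 133496.

133496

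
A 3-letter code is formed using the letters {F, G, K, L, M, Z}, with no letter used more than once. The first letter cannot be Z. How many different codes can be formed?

100

The first letter has 6−1 = 5 choices (anything except Z).
The remaining 2 letters are filled from the other 5 symbols without repetition: 5 × 4 = 20.
Total: 5 × 20 = 100.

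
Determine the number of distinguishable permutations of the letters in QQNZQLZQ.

Letter multiplicities in QQNZQLZQ: L×1, N×1, Q×4, Z×2.
The number of distinct arrangements is 8!/(4!·2!) = 40320/48 = 840.

840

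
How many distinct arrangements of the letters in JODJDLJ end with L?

With the last slot taken by L, it remains to arrange the other 6 letters (JODJDJ).
Those 6 letters have D appearing twice and J appearing 3 times, giving (6)!/(3!·2!) = 60.

60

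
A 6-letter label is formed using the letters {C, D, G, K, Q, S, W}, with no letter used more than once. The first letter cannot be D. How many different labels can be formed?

4320

The first letter has 7−1 = 6 choices (anything except D).
The remaining 5 letters are filled from the other 6 symbols without repetition: 6 × 5 × 4 × 3 × 2 = 720.
Total: 6 × 720 = 4320.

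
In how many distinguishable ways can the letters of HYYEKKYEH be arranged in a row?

7560

HYYEKKYEH has 9 letters with E appearing twice, H appearing twice, K appearing twice, and Y appearing 3 times.
Dividing 9! = 362880 by 3!·2!·2!·2! = 48 for the repeated letters gives 7560.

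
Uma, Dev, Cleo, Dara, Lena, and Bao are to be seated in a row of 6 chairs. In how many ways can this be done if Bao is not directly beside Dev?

There are 6! = 720 arrangements in all. If Bao and Dev are adjacent, merging them into one block gives 2·(5)! = 240 arrangements.
Complementary counting: 720 − 240 = 480.

480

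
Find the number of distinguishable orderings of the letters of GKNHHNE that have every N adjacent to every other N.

Treat the 2 copies of N as a single block. The multiset to arrange is then {NN, E, G, H, H, K}, 6 items in all.
That gives (6)!/(2!) = 360 arrangements.

360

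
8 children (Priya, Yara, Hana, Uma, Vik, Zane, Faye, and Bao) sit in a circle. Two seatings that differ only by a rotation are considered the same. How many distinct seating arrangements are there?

Seat Priya anywhere (absorbing the rotational symmetry), then permute the other 7: (7)! = 5040.

5040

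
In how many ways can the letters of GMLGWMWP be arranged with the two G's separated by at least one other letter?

3780

There are 8!/(2!·2!·2!) = 5040 arrangements of GMLGWMWP in total.
Arrangements with the G's together: treat GG as one letter, giving (7)!/(2!·2!) = 1260.
Hence 5040 − 1260 = 3780.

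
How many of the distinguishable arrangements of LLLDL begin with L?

Fix L in the first position and arrange the remaining 4 letters.
Those 4 letters have L appearing 3 times, giving (4)!/(3!) = 4.

4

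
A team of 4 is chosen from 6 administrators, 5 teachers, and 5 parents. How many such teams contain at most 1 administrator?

930

Split by how many administrators are chosen (0 through 1).
Sum: C(6,0)·C(10,4) + C(6,1)·C(10,3) = 210 + 720 = 930.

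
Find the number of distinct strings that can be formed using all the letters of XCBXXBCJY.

The 9 letters of XCBXXBCJY have repeats: B appearing twice, C appearing twice, and X appearing 3 times.
So there are 9! / (3!·2!·2!) = 15120 distinguishable arrangements.

15120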